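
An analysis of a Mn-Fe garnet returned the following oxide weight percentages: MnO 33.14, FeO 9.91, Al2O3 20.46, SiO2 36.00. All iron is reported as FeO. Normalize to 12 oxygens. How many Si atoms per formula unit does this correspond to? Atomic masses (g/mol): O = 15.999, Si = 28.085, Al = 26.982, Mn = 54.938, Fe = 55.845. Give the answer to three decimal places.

MnO (M=70.937): mol = 0.46718; Mn = 0.46718, O = 0.46718.
FeO (M=71.844): mol = 0.13794; Fe = 0.13794, O = 0.13794.
Al2O3 (M=101.961): mol = 0.20066; Al = 0.40132, O = 0.60198.
SiO2 (M=60.083): mol = 0.59917; Si = 0.59917, O = 1.19834.
ΣO = 2.40544; factor = 12/ΣO = 4.98869.
Si apfu = 0.59917 × 4.98869 = 2.989.

2.989 Si apfu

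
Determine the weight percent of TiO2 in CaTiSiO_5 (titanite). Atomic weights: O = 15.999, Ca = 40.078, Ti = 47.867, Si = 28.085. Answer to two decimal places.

M(CaTiSiO_5) = 196.025 g/mol; M(TiO2) = 79.865 g/mol.
Moles TiO2 per formula unit = 1 Ti ÷ 1 = 1.0000.
TiO2 fraction = (1.0000 × 79.865) / 196.025 = 79.865/196.025 = 0.4074.

40.74 wt%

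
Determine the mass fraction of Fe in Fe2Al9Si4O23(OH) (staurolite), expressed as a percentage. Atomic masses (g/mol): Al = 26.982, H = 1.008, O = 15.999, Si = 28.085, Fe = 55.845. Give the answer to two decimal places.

Formula mass = 2×55.845 + 9×26.982 + 4×28.085 + 24×15.999 + 1×1.008 = 851.852 g/mol, of which 111.690 g is Fe.
So Fe makes up 111.690/851.852 = 0.1311 of the mass, i.e. 13.11%.

13.11 wt%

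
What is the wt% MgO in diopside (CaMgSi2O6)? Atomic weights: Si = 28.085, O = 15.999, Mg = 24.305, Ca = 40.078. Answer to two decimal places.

18.61 wt%

Molar mass of CaMgSi2O6 = 1·40.078 + 1·24.305 + 2·28.085 + 6·15.999 = 216.547 g/mol.
Each formula unit contains 1 Mg, equivalent to 1/1 = 1.0000 mol MgO.
M(MgO) = 1×24.305 + 1×15.999 = 40.304 g/mol.
Mass of MgO per formula unit = 1.0000 × 40.304 = 40.304 g.
MgO wt% = 40.304 / 216.547 × 100 = 18.61%.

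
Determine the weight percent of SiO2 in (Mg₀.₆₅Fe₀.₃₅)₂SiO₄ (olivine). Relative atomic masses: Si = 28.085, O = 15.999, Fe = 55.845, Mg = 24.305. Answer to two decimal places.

36.91 wt%

Formula mass = 162.769 g/mol.
1 Si → 1.0000 mol SiO2 per formula unit; M(SiO2) = 60.083, so SiO2 mass = 60.083 g.
60.083/162.769 × 100 = 36.91 wt%.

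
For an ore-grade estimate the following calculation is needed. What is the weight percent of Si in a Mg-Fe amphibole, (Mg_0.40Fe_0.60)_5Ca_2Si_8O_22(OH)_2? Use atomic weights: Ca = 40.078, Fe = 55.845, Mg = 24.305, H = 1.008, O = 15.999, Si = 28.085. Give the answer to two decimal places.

24.77 weight percent

Molar mass of (Mg_0.40Fe_0.60)_5Ca_2Si_8O_22(OH)_2: 2*24.305 + 3*55.845 + 2*40.078 + 8*28.085 + 24*15.999 + 2*1.008 = 906.973 g/mol.
Mass of Si per formula unit: 8 × 28.085 = 224.680 g.
Weight fraction Si = 224.680 / 906.973 = 0.2477.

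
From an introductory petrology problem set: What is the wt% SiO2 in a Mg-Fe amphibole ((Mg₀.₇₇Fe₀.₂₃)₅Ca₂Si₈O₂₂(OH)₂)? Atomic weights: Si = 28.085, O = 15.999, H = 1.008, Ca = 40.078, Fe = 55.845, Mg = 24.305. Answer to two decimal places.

Formula mass = 848.624 g/mol.
8 Si → 8.0000 mol SiO2 per formula unit; M(SiO2) = 60.083, so SiO2 mass = 480.664 g.
480.664/848.624 × 100 = 56.64 wt%.

56.64 wt%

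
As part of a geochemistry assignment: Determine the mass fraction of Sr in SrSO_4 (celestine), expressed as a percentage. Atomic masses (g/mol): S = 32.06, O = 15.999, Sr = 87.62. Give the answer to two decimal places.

Formula mass = 1·87.62 + 1·32.06 + 4·15.999 = 183.676 g/mol, of which 87.620 g is Sr.
So Sr makes up 87.620/183.676 = 0.4770 of the mass, i.e. 47.70%.

47.70 wt%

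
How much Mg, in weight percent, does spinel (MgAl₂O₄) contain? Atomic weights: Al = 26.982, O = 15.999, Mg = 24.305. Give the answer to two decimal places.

17.08 weight percent

M(MgAl₂O₄) = 142.265 g/mol.
Mg contributes 1 × 24.305 = 24.305 g per mole.
24.305/142.265 = 0.1708 → 17.08%.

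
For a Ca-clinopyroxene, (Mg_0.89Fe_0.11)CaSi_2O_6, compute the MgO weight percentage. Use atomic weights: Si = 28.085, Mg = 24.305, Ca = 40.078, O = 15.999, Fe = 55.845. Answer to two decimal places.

M((Mg_0.89Fe_0.11)CaSi_2O_6) = 220.016 g/mol; M(MgO) = 40.304 g/mol.
Moles MgO per formula unit = 0.89 Mg ÷ 1 = 0.8900.
MgO fraction = (0.8900 × 40.304) / 220.016 = 35.871/220.016 = 0.1630.

16.30 wt%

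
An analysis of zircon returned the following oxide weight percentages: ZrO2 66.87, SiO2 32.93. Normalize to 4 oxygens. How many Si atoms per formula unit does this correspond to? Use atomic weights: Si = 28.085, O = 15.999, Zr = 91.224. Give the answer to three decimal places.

1.005 Si apfu

66.87 wt% ZrO2 ÷ 123.222 g/mol = 0.54268 mol, giving 0.54268 Zr and 1.08536 O.
32.93 wt% SiO2 ÷ 60.083 g/mol = 0.54808 mol, giving 0.54808 Si and 1.09616 O.
Oxygen sums to 2.18152; scaling by 4/2.18152 = 1.83358 puts the formula on 4 O.
Si: 0.54808 × 1.83358 = 1.005 atoms per formula unit.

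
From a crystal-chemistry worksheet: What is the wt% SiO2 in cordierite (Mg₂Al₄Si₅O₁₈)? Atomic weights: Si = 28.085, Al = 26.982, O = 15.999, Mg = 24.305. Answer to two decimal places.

Formula mass = 584.945 g/mol.
5 Si → 5.0000 mol SiO2 per formula unit; M(SiO2) = 60.083, so SiO2 mass = 300.415 g.
300.415/584.945 × 100 = 51.36 wt%.

51.36 wt%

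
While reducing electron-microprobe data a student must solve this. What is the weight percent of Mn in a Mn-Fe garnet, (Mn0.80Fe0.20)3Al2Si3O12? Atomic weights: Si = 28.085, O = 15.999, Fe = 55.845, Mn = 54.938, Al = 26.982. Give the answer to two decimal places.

Formula mass = 2.40·54.938 + 0.60·55.845 + 2·26.982 + 3·28.085 + 12·15.999 = 495.565 g/mol, of which 131.851 g is Mn.
So Mn makes up 131.851/495.565 = 0.2661 of the mass, i.e. 26.61%.

26.61 weight percent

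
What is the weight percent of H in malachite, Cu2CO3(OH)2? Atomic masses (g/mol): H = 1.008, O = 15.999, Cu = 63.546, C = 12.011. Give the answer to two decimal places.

Molar mass of Cu2CO3(OH)2: 2*63.546 + 1*12.011 + 5*15.999 + 2*1.008 = 221.114 g/mol.
Mass of H per formula unit: 2 × 1.008 = 2.016 g.
Weight fraction H = 2.016 / 221.114 = 0.0091.

0.91 wt%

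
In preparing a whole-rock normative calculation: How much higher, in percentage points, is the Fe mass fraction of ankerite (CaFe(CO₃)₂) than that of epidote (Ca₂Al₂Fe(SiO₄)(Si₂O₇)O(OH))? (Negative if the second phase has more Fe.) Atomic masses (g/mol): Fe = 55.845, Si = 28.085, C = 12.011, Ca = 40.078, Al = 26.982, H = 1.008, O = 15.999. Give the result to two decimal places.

First mineral: 55.845 g Fe in 215.939 g formula = 25.86 wt% Fe.
Second mineral: 55.845 g Fe in 483.215 g formula = 11.56 wt% Fe.
25.86% − 11.56% gives a difference of 14.30 percentage points.

14.30 percentage points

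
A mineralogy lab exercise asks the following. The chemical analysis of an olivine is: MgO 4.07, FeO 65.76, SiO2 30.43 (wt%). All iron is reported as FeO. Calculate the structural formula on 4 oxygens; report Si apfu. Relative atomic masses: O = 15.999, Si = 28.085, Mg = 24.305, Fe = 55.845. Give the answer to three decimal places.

MgO: 4.07/40.304 = 0.10098 mol → 0.10098 mol Mg, 0.10098 mol O.
FeO: 65.76/71.844 = 0.91532 mol → 0.91532 mol Fe, 0.91532 mol O.
SiO2: 30.43/60.083 = 0.50647 mol → 0.50647 mol Si, 1.01294 mol O.
Total oxygen = 2.02924 mol. Normalization factor = 4/2.02924 = 1.97118.
Si per 4 O = 0.50647 × 1.97118 = 0.998.

0.998 Si apfu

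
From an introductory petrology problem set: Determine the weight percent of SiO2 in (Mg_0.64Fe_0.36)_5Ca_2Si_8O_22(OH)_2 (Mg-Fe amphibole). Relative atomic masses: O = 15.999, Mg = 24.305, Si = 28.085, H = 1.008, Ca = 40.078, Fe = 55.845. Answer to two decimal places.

Formula mass = 869.125 g/mol.
8 Si → 8.0000 mol SiO2 per formula unit; M(SiO2) = 60.083, so SiO2 mass = 480.664 g.
480.664/869.125 × 100 = 55.30 wt%.

55.30 wt%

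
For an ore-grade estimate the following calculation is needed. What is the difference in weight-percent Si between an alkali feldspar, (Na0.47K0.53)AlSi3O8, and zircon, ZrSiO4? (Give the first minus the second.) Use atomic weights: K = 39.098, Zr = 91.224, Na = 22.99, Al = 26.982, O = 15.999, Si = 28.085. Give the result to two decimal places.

First mineral: 84.255 g Si in 270.756 g formula = 31.12 wt% Si.
Second mineral: 28.085 g Si in 183.305 g formula = 15.32 wt% Si.
31.12% − 15.32% gives a difference of 15.80 percentage points.

15.80 percentage points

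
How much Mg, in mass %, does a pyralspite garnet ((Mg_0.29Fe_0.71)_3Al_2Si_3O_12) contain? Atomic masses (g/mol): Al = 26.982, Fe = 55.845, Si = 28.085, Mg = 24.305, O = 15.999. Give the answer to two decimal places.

4.50 mass %

Formula mass = 0.87*24.305 + 2.13*55.845 + 2*26.982 + 3*28.085 + 12*15.999 = 470.302 g/mol, of which 21.145 g is Mg.
So Mg makes up 21.145/470.302 = 0.0450 of the mass, i.e. 4.50%.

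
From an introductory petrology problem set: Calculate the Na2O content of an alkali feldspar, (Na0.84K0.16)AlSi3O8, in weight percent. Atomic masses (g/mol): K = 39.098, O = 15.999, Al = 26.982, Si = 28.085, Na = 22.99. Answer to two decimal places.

9.83 wt%

Molar mass of (Na0.84K0.16)AlSi3O8 = 0.84·22.99 + 0.16·39.098 + 1·26.982 + 3·28.085 + 8·15.999 = 264.796 g/mol.
Each formula unit contains 0.84 Na, equivalent to 0.84/2 = 0.4200 mol Na2O.
M(Na2O) = 2×22.99 + 1×15.999 = 61.979 g/mol.
Mass of Na2O per formula unit = 0.4200 × 61.979 = 26.031 g.
Na2O wt% = 26.031 / 264.796 × 100 = 9.83%.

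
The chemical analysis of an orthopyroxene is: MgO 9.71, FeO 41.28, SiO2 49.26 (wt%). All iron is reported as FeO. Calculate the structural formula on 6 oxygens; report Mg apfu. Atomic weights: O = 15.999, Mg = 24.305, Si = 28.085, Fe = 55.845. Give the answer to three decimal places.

MgO: 9.71/40.304 = 0.24092 mol → 0.24092 mol Mg, 0.24092 mol O.
FeO: 41.28/71.844 = 0.57458 mol → 0.57458 mol Fe, 0.57458 mol O.
SiO2: 49.26/60.083 = 0.81987 mol → 0.81987 mol Si, 1.63974 mol O.
Total oxygen = 2.45524 mol. Normalization factor = 6/2.45524 = 2.44375.
Mg per 6 O = 0.24092 × 2.44375 = 0.589.

0.589 Mg apfu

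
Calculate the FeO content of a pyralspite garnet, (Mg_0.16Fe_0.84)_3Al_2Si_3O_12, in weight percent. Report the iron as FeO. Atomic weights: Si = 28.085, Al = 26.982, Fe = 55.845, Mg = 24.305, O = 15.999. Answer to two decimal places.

Molar mass of (Mg_0.16Fe_0.84)_3Al_2Si_3O_12 = 0.48×24.305 + 2.52×55.845 + 2×26.982 + 3×28.085 + 12×15.999 = 482.603 g/mol.
Each formula unit contains 2.52 Fe, equivalent to 2.52/1 = 2.5200 mol FeO.
M(FeO) = 1×55.845 + 1×15.999 = 71.844 g/mol.
Mass of FeO per formula unit = 2.5200 × 71.844 = 181.047 g.
FeO wt% = 181.047 / 482.603 × 100 = 37.51%.

37.51 wt%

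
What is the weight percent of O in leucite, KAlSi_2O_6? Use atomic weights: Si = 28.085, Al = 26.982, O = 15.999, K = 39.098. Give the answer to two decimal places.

Formula mass = 1×39.098 + 1×26.982 + 2×28.085 + 6×15.999 = 218.244 g/mol, of which 95.994 g is O.
So O makes up 95.994/218.244 = 0.4398 of the mass, i.e. 43.98%.

43.98 mass %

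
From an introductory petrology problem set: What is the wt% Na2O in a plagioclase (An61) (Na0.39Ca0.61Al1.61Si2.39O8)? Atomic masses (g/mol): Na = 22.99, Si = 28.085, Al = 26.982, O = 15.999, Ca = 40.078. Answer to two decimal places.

M(Na0.39Ca0.61Al1.61Si2.39O8) = 271.970 g/mol; M(Na2O) = 61.979 g/mol.
Moles Na2O per formula unit = 0.39 Na ÷ 2 = 0.1950.
Na2O fraction = (0.1950 × 61.979) / 271.970 = 12.086/271.970 = 0.0444.

4.44 wt%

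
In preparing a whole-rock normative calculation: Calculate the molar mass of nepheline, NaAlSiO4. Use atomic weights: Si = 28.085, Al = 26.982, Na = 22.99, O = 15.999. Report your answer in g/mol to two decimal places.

M = 1·22.99 + 1·26.982 + 1·28.085 + 4·15.999

142.05 g/mol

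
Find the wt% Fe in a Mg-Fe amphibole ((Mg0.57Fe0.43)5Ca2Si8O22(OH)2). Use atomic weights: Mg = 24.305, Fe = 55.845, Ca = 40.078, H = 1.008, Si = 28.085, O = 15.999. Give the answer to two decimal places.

13.64 mass %

Molar mass of (Mg0.57Fe0.43)5Ca2Si8O22(OH)2: 2.85×24.305 + 2.15×55.845 + 2×40.078 + 8×28.085 + 24×15.999 + 2×1.008 = 880.164 g/mol.
Mass of Fe per formula unit: 2.15 × 55.845 = 120.067 g.
Weight fraction Fe = 120.067 / 880.164 = 0.1364.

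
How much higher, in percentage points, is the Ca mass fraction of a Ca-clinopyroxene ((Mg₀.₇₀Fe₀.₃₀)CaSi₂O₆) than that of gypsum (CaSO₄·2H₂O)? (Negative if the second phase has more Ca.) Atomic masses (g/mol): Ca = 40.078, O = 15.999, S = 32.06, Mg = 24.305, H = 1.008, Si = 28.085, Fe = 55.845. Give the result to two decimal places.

-5.55 percentage points

Ca in (Mg₀.₇₀Fe₀.₃₀)CaSi₂O₆: molar mass 226.009 g/mol; 1×40.078 = 40.078 g → 17.73 wt%.
Ca in CaSO₄·2H₂O: molar mass 172.164 g/mol; 1×40.078 = 40.078 g → 23.28 wt%.
Difference = 17.73 − 23.28 = -5.55 percentage points.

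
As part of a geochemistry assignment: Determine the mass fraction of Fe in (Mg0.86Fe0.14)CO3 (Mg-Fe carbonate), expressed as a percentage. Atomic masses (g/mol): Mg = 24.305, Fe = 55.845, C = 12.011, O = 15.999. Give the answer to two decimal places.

8.81 mass %

Formula mass = 0.86*24.305 + 0.14*55.845 + 1*12.011 + 3*15.999 = 88.729 g/mol, of which 7.818 g is Fe.
So Fe makes up 7.818/88.729 = 0.0881 of the mass, i.e. 8.81%.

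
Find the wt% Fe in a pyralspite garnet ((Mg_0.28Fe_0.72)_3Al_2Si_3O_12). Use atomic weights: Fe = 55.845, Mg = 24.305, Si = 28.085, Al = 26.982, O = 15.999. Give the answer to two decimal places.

Formula mass = 0.84·24.305 + 2.16·55.845 + 2·26.982 + 3·28.085 + 12·15.999 = 471.248 g/mol, of which 120.625 g is Fe.
So Fe makes up 120.625/471.248 = 0.2560 of the mass, i.e. 25.60%.

25.60 wt%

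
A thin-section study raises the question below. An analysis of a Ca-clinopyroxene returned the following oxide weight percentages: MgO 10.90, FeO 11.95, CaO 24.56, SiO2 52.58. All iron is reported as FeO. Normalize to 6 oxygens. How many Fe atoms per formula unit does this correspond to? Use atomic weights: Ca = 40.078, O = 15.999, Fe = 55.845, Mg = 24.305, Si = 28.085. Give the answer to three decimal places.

0.380 Fe apfu

MgO: 10.90/40.304 = 0.27044 mol → 0.27044 mol Mg, 0.27044 mol O.
FeO: 11.95/71.844 = 0.16633 mol → 0.16633 mol Fe, 0.16633 mol O.
CaO: 24.56/56.077 = 0.43797 mol → 0.43797 mol Ca, 0.43797 mol O.
SiO2: 52.58/60.083 = 0.87512 mol → 0.87512 mol Si, 1.75024 mol O.
Total oxygen = 2.62498 mol. Normalization factor = 6/2.62498 = 2.28573.
Fe per 6 O = 0.16633 × 2.28573 = 0.380.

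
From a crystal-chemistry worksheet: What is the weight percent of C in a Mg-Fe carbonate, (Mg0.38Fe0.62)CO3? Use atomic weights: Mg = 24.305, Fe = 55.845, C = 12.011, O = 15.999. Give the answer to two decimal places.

11.56 wt%

M((Mg0.38Fe0.62)CO3) = 103.868 g/mol.
C contributes 1 × 12.011 = 12.011 g per mole.
12.011/103.868 = 0.1156 → 11.56%.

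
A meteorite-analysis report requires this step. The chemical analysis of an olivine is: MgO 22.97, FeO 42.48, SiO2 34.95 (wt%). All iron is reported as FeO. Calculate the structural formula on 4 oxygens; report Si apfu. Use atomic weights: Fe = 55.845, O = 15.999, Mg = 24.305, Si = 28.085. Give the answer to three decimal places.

1.001 Si apfu

MgO: 22.97/40.304 = 0.56992 mol → 0.56992 mol Mg, 0.56992 mol O.
FeO: 42.48/71.844 = 0.59128 mol → 0.59128 mol Fe, 0.59128 mol O.
SiO2: 34.95/60.083 = 0.58170 mol → 0.58170 mol Si, 1.16340 mol O.
Total oxygen = 2.32460 mol. Normalization factor = 4/2.32460 = 1.72073.
Si per 4 O = 0.58170 × 1.72073 = 1.001.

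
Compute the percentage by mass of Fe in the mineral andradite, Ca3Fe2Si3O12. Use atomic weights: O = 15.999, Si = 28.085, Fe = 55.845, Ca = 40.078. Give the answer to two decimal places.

21.98 mass %

M(Ca3Fe2Si3O12) = 508.167 g/mol.
Fe contributes 2 × 55.845 = 111.690 g per mole.
111.690/508.167 = 0.2198 → 21.98%.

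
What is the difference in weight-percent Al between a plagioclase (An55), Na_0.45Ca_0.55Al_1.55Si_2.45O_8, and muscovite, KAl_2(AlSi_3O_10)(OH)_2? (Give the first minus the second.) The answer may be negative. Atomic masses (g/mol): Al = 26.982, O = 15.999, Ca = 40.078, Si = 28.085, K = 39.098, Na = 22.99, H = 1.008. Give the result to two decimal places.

-4.89 percentage points

Al in Na_0.45Ca_0.55Al_1.55Si_2.45O_8: molar mass 271.011 g/mol; 1.55×26.982 = 41.822 g → 15.43 wt%.
Al in KAl_2(AlSi_3O_10)(OH)_2: molar mass 398.303 g/mol; 3×26.982 = 80.946 g → 20.32 wt%.
Difference = 15.43 − 20.32 = -4.89 percentage points.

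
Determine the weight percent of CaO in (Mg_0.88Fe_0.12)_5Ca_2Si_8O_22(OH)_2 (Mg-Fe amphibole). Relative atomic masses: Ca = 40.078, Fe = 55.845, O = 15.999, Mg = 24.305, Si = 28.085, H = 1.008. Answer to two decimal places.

Molar mass of (Mg_0.88Fe_0.12)_5Ca_2Si_8O_22(OH)_2 = 4.40×24.305 + 0.60×55.845 + 2×40.078 + 8×28.085 + 24×15.999 + 2×1.008 = 831.277 g/mol.
Each formula unit contains 2 Ca, equivalent to 2/1 = 2.0000 mol CaO.
M(CaO) = 1×40.078 + 1×15.999 = 56.077 g/mol.
Mass of CaO per formula unit = 2.0000 × 56.077 = 112.154 g.
CaO wt% = 112.154 / 831.277 × 100 = 13.49%.

13.49 wt%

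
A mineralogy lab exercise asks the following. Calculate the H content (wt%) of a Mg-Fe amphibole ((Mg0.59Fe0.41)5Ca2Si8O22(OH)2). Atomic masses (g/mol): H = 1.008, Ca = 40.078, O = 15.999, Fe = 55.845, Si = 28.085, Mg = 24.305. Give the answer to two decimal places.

0.23 wt%

M((Mg0.59Fe0.41)5Ca2Si8O22(OH)2) = 877.010 g/mol.
H contributes 2 × 1.008 = 2.016 g per mole.
2.016/877.010 = 0.0023 → 0.23%.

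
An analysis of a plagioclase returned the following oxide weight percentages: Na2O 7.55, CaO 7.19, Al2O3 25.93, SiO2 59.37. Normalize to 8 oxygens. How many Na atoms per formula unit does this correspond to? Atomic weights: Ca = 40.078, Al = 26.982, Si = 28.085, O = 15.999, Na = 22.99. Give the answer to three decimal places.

7.55 wt% Na2O ÷ 61.979 g/mol = 0.12182 mol, giving 0.24364 Na and 0.12182 O.
7.19 wt% CaO ÷ 56.077 g/mol = 0.12822 mol, giving 0.12822 Ca and 0.12822 O.
25.93 wt% Al2O3 ÷ 101.961 g/mol = 0.25431 mol, giving 0.50862 Al and 0.76293 O.
59.37 wt% SiO2 ÷ 60.083 g/mol = 0.98813 mol, giving 0.98813 Si and 1.97626 O.
Oxygen sums to 2.98923; scaling by 8/2.98923 = 2.67627 puts the formula on 8 O.
Na: 0.24364 × 2.67627 = 0.652 atoms per formula unit.

0.652 Na apfu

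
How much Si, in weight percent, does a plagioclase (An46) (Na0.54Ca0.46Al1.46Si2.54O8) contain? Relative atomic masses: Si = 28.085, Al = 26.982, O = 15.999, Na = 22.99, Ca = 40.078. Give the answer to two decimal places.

Formula mass = 0.54*22.99 + 0.46*40.078 + 1.46*26.982 + 2.54*28.085 + 8*15.999 = 269.572 g/mol, of which 71.336 g is Si.
So Si makes up 71.336/269.572 = 0.2646 of the mass, i.e. 26.46%.

26.46 weight percent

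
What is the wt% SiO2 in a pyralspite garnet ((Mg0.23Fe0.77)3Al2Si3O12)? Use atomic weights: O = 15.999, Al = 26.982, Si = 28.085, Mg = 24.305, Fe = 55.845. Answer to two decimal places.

Molar mass of (Mg0.23Fe0.77)3Al2Si3O12 = 0.69*24.305 + 2.31*55.845 + 2*26.982 + 3*28.085 + 12*15.999 = 475.979 g/mol.
Each formula unit contains 3 Si, equivalent to 3/1 = 3.0000 mol SiO2.
M(SiO2) = 1×28.085 + 2×15.999 = 60.083 g/mol.
Mass of SiO2 per formula unit = 3.0000 × 60.083 = 180.249 g.
SiO2 wt% = 180.249 / 475.979 × 100 = 37.87%.

37.87 wt%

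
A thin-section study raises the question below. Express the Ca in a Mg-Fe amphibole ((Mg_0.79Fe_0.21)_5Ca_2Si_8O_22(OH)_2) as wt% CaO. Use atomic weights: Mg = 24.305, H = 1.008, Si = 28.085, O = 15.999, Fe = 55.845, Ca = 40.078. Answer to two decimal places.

13.27 wt%

Formula mass = 845.470 g/mol.
2 Ca → 2.0000 mol CaO per formula unit; M(CaO) = 56.077, so CaO mass = 112.154 g.
112.154/845.470 × 100 = 13.27 wt%.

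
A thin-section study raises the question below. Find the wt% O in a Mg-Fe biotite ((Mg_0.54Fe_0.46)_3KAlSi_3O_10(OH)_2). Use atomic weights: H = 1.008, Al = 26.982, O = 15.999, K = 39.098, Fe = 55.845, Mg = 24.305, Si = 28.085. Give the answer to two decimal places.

41.67 wt%

M((Mg_0.54Fe_0.46)_3KAlSi_3O_10(OH)_2) = 460.779 g/mol.
O contributes 12 × 15.999 = 191.988 g per mole.
191.988/460.779 = 0.4167 → 41.67%.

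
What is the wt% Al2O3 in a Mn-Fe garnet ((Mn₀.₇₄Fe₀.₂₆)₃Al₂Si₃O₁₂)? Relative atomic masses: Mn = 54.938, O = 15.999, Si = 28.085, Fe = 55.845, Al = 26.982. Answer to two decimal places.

20.57 wt%

Molar mass of (Mn₀.₇₄Fe₀.₂₆)₃Al₂Si₃O₁₂ = 2.22·54.938 + 0.78·55.845 + 2·26.982 + 3·28.085 + 12·15.999 = 495.728 g/mol.
Each formula unit contains 2 Al, equivalent to 2/2 = 1.0000 mol Al2O3.
M(Al2O3) = 2×26.982 + 3×15.999 = 101.961 g/mol.
Mass of Al2O3 per formula unit = 1.0000 × 101.961 = 101.961 g.
Al2O3 wt% = 101.961 / 495.728 × 100 = 20.57%.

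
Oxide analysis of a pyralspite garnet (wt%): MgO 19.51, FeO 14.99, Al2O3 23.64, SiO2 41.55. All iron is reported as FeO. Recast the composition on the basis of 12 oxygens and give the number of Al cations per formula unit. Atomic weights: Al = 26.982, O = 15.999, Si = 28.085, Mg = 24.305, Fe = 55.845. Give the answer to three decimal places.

2.008 Al apfu

MgO (M=40.304): mol = 0.48407; Mg = 0.48407, O = 0.48407.
FeO (M=71.844): mol = 0.20865; Fe = 0.20865, O = 0.20865.
Al2O3 (M=101.961): mol = 0.23185; Al = 0.46370, O = 0.69555.
SiO2 (M=60.083): mol = 0.69154; Si = 0.69154, O = 1.38308.
ΣO = 2.77135; factor = 12/ΣO = 4.33002.
Al apfu = 0.46370 × 4.33002 = 2.008.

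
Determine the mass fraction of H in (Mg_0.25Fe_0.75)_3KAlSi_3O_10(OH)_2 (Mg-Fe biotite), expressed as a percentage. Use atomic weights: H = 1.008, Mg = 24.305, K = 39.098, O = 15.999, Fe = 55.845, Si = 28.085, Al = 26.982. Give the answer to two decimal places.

Formula mass = 0.75×24.305 + 2.25×55.845 + 1×39.098 + 1×26.982 + 3×28.085 + 12×15.999 + 2×1.008 = 488.219 g/mol, of which 2.016 g is H.
So H makes up 2.016/488.219 = 0.0041 of the mass, i.e. 0.41%.

0.41 wt%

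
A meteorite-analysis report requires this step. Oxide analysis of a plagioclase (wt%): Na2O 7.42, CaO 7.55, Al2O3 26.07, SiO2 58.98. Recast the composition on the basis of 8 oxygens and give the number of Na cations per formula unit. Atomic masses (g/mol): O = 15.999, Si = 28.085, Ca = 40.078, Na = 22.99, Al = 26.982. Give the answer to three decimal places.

Na2O: 7.42/61.979 = 0.11972 mol → 0.23944 mol Na, 0.11972 mol O.
CaO: 7.55/56.077 = 0.13464 mol → 0.13464 mol Ca, 0.13464 mol O.
Al2O3: 26.07/101.961 = 0.25569 mol → 0.51138 mol Al, 0.76707 mol O.
SiO2: 58.98/60.083 = 0.98164 mol → 0.98164 mol Si, 1.96328 mol O.
Total oxygen = 2.98471 mol. Normalization factor = 8/2.98471 = 2.68033.
Na per 8 O = 0.23944 × 2.68033 = 0.642.

0.642 Na apfu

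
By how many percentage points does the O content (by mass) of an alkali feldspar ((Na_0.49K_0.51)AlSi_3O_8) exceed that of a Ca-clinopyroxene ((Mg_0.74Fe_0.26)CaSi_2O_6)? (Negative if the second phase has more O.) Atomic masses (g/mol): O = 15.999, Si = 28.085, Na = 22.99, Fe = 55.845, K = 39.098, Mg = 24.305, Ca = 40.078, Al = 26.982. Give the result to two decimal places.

4.62 percentage points

O in (Na_0.49K_0.51)AlSi_3O_8: molar mass 270.434 g/mol; 8×15.999 = 127.992 g → 47.33 wt%.
O in (Mg_0.74Fe_0.26)CaSi_2O_6: molar mass 224.747 g/mol; 6×15.999 = 95.994 g → 42.71 wt%.
Difference = 47.33 − 42.71 = 4.62 percentage points.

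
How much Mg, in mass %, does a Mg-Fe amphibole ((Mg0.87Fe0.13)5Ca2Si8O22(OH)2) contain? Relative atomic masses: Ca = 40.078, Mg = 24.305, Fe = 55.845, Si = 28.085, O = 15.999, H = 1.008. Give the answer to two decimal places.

M((Mg0.87Fe0.13)5Ca2Si8O22(OH)2) = 832.854 g/mol.
Mg contributes 4.35 × 24.305 = 105.727 g per mole.
105.727/832.854 = 0.1269 → 12.69%.

12.69 mass %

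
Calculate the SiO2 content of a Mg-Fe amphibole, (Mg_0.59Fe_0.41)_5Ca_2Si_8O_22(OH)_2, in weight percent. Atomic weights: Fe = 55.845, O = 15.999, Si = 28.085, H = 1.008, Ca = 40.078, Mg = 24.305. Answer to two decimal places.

54.81 wt%

M((Mg_0.59Fe_0.41)_5Ca_2Si_8O_22(OH)_2) = 877.010 g/mol; M(SiO2) = 60.083 g/mol.
Moles SiO2 per formula unit = 8 Si ÷ 1 = 8.0000.
SiO2 fraction = (8.0000 × 60.083) / 877.010 = 480.664/877.010 = 0.5481.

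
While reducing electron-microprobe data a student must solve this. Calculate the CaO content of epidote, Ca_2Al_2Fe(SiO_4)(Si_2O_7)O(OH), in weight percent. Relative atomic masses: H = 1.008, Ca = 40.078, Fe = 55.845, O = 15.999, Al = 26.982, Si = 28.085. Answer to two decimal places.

Formula mass = 483.215 g/mol.
2 Ca → 2.0000 mol CaO per formula unit; M(CaO) = 56.077, so CaO mass = 112.154 g.
112.154/483.215 × 100 = 23.21 wt%.

23.21 wt%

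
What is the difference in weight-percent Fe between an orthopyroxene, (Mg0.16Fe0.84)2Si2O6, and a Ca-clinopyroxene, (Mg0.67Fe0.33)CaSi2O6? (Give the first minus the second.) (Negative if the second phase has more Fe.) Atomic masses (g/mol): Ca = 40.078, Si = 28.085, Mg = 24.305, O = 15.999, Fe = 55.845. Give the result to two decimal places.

28.85 percentage points

M((Mg0.16Fe0.84)2Si2O6) = 253.761 g/mol, so wt% Fe = 93.820/253.761 × 100 = 36.97%.
M((Mg0.67Fe0.33)CaSi2O6) = 226.955 g/mol, so wt% Fe = 18.429/226.955 × 100 = 8.12%.
36.97 − 8.12 = 28.85 pp.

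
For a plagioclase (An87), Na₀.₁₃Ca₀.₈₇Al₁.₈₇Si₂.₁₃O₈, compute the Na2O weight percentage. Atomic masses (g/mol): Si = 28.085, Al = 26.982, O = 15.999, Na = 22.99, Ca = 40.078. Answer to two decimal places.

Molar mass of Na₀.₁₃Ca₀.₈₇Al₁.₈₇Si₂.₁₃O₈ = 0.13×22.99 + 0.87×40.078 + 1.87×26.982 + 2.13×28.085 + 8×15.999 = 276.126 g/mol.
Each formula unit contains 0.13 Na, equivalent to 0.13/2 = 0.0650 mol Na2O.
M(Na2O) = 2×22.99 + 1×15.999 = 61.979 g/mol.
Mass of Na2O per formula unit = 0.0650 × 61.979 = 4.029 g.
Na2O wt% = 4.029 / 276.126 × 100 = 1.46%.

1.46 wt%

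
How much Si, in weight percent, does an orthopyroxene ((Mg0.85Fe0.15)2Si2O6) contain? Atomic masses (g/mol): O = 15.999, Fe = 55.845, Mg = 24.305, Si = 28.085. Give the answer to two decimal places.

26.72 weight percent

Formula mass = 1.70*24.305 + 0.30*55.845 + 2*28.085 + 6*15.999 = 210.236 g/mol, of which 56.170 g is Si.
So Si makes up 56.170/210.236 = 0.2672 of the mass, i.e. 26.72%.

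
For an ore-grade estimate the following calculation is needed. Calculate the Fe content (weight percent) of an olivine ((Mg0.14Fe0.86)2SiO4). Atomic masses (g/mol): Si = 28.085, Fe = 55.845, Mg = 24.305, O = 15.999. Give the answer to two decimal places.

Molar mass of (Mg0.14Fe0.86)2SiO4: 0.28·24.305 + 1.72·55.845 + 1·28.085 + 4·15.999 = 194.940 g/mol.
Mass of Fe per formula unit: 1.72 × 55.845 = 96.053 g.
Weight fraction Fe = 96.053 / 194.940 = 0.4927.

49.27 weight percent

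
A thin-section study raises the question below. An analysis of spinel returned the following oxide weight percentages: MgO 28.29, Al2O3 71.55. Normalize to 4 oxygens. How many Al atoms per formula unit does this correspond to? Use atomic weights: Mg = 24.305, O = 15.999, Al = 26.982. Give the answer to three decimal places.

2.000 Al apfu

MgO: 28.29/40.304 = 0.70192 mol → 0.70192 mol Mg, 0.70192 mol O.
Al2O3: 71.55/101.961 = 0.70174 mol → 1.40348 mol Al, 2.10522 mol O.
Total oxygen = 2.80714 mol. Normalization factor = 4/2.80714 = 1.42494.
Al per 4 O = 1.40348 × 1.42494 = 2.000.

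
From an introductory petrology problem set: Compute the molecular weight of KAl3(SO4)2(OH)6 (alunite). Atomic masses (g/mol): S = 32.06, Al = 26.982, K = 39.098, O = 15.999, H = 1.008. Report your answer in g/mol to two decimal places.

M = 1·39.098 + 3·26.982 + 2·32.06 + 14·15.999 + 6·1.008

414.20 g/mol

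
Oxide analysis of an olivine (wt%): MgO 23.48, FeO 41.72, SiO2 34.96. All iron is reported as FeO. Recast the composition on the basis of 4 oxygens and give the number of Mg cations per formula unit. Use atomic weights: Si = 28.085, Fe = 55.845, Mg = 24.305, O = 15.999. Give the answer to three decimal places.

1.001 Mg apfu

MgO (M=40.304): mol = 0.58257; Mg = 0.58257, O = 0.58257.
FeO (M=71.844): mol = 0.58070; Fe = 0.58070, O = 0.58070.
SiO2 (M=60.083): mol = 0.58186; Si = 0.58186, O = 1.16372.
ΣO = 2.32699; factor = 4/ΣO = 1.71896.
Mg apfu = 0.58257 × 1.71896 = 1.001.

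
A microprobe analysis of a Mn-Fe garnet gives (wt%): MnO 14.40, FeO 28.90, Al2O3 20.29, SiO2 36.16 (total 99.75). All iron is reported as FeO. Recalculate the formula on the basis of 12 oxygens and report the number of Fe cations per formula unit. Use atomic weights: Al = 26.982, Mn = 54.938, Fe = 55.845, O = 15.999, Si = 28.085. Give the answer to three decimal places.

MnO (M=70.937): mol = 0.20300; Mn = 0.20300, O = 0.20300.
FeO (M=71.844): mol = 0.40226; Fe = 0.40226, O = 0.40226.
Al2O3 (M=101.961): mol = 0.19900; Al = 0.39800, O = 0.59700.
SiO2 (M=60.083): mol = 0.60183; Si = 0.60183, O = 1.20366.
ΣO = 2.40592; factor = 12/ΣO = 4.98770.
Fe apfu = 0.40226 × 4.98770 = 2.006.

2.006 Fe apfu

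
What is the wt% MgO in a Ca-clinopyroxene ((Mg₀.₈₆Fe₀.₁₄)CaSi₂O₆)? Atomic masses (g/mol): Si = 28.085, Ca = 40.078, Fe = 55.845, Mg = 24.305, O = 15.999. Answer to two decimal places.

Molar mass of (Mg₀.₈₆Fe₀.₁₄)CaSi₂O₆ = 0.86*24.305 + 0.14*55.845 + 1*40.078 + 2*28.085 + 6*15.999 = 220.963 g/mol.
Each formula unit contains 0.86 Mg, equivalent to 0.86/1 = 0.8600 mol MgO.
M(MgO) = 1×24.305 + 1×15.999 = 40.304 g/mol.
Mass of MgO per formula unit = 0.8600 × 40.304 = 34.661 g.
MgO wt% = 34.661 / 220.963 × 100 = 15.69%.

15.69 wt%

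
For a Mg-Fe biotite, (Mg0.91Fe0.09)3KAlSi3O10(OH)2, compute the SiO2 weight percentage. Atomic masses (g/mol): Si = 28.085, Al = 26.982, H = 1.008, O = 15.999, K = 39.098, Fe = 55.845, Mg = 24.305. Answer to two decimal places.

42.33 wt%

M((Mg0.91Fe0.09)3KAlSi3O10(OH)2) = 425.770 g/mol; M(SiO2) = 60.083 g/mol.
Moles SiO2 per formula unit = 3 Si ÷ 1 = 3.0000.
SiO2 fraction = (3.0000 × 60.083) / 425.770 = 180.249/425.770 = 0.4233.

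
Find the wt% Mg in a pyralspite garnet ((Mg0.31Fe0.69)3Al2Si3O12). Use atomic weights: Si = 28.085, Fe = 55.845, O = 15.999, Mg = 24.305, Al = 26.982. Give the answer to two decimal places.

4.83 wt%

Molar mass of (Mg0.31Fe0.69)3Al2Si3O12: 0.93*24.305 + 2.07*55.845 + 2*26.982 + 3*28.085 + 12*15.999 = 468.410 g/mol.
Mass of Mg per formula unit: 0.93 × 24.305 = 22.604 g.
Weight fraction Mg = 22.604 / 468.410 = 0.0483.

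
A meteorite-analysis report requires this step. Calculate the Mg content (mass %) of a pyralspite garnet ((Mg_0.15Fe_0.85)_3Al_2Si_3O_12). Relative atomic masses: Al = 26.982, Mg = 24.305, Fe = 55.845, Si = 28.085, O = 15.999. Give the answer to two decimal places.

Molar mass of (Mg_0.15Fe_0.85)_3Al_2Si_3O_12: 0.45×24.305 + 2.55×55.845 + 2×26.982 + 3×28.085 + 12×15.999 = 483.549 g/mol.
Mass of Mg per formula unit: 0.45 × 24.305 = 10.937 g.
Weight fraction Mg = 10.937 / 483.549 = 0.0226.

2.26 mass %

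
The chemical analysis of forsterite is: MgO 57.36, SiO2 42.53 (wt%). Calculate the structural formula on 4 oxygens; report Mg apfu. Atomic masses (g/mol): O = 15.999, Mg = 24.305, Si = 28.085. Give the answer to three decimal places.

MgO (M=40.304): mol = 1.42318; Mg = 1.42318, O = 1.42318.
SiO2 (M=60.083): mol = 0.70785; Si = 0.70785, O = 1.41570.
ΣO = 2.83888; factor = 4/ΣO = 1.40901.
Mg apfu = 1.42318 × 1.40901 = 2.005.

2.005 Mg apfu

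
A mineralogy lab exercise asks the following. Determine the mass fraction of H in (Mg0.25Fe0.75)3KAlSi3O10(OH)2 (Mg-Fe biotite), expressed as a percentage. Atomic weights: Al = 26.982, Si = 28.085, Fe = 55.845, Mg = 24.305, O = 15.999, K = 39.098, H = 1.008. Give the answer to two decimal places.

Molar mass of (Mg0.25Fe0.75)3KAlSi3O10(OH)2: 0.75*24.305 + 2.25*55.845 + 1*39.098 + 1*26.982 + 3*28.085 + 12*15.999 + 2*1.008 = 488.219 g/mol.
Mass of H per formula unit: 2 × 1.008 = 2.016 g.
Weight fraction H = 2.016 / 488.219 = 0.0041.

0.41 weight percent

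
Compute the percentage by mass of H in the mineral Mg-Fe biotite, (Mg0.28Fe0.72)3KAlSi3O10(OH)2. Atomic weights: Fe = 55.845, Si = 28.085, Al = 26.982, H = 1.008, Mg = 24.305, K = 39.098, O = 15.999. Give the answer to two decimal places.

Molar mass of (Mg0.28Fe0.72)3KAlSi3O10(OH)2: 0.84×24.305 + 2.16×55.845 + 1×39.098 + 1×26.982 + 3×28.085 + 12×15.999 + 2×1.008 = 485.380 g/mol.
Mass of H per formula unit: 2 × 1.008 = 2.016 g.
Weight fraction H = 2.016 / 485.380 = 0.0042.

0.42 weight percent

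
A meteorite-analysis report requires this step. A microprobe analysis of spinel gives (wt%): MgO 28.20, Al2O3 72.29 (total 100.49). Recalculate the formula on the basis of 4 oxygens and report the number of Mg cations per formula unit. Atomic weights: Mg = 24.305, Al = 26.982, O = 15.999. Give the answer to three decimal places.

MgO (M=40.304): mol = 0.69968; Mg = 0.69968, O = 0.69968.
Al2O3 (M=101.961): mol = 0.70900; Al = 1.41800, O = 2.12700.
ΣO = 2.82668; factor = 4/ΣO = 1.41509.
Mg apfu = 0.69968 × 1.41509 = 0.990.

0.990 Mg apfu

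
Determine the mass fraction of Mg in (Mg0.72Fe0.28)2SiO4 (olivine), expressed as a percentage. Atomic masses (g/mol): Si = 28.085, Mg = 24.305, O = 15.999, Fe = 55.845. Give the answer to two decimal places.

Molar mass of (Mg0.72Fe0.28)2SiO4: 1.44·24.305 + 0.56·55.845 + 1·28.085 + 4·15.999 = 158.353 g/mol.
Mass of Mg per formula unit: 1.44 × 24.305 = 34.999 g.
Weight fraction Mg = 34.999 / 158.353 = 0.2210.

22.10 wt%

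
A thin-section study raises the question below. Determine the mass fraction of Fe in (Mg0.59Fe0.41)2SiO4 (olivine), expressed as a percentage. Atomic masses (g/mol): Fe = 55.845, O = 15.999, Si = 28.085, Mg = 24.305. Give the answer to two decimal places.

27.49 weight percent

M((Mg0.59Fe0.41)2SiO4) = 166.554 g/mol.
Fe contributes 0.82 × 55.845 = 45.793 g per mole.
45.793/166.554 = 0.2749 → 27.49%.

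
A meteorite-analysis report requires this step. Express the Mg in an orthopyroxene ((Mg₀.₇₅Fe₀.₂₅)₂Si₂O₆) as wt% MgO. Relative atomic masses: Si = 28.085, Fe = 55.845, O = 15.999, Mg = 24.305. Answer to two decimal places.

27.92 wt%

M((Mg₀.₇₅Fe₀.₂₅)₂Si₂O₆) = 216.544 g/mol; M(MgO) = 40.304 g/mol.
Moles MgO per formula unit = 1.50 Mg ÷ 1 = 1.5000.
MgO fraction = (1.5000 × 40.304) / 216.544 = 60.456/216.544 = 0.2792.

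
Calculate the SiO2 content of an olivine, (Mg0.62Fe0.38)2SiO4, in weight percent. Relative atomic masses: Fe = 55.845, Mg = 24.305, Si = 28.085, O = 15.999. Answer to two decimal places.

36.49 wt%

M((Mg0.62Fe0.38)2SiO4) = 164.661 g/mol; M(SiO2) = 60.083 g/mol.
Moles SiO2 per formula unit = 1 Si ÷ 1 = 1.0000.
SiO2 fraction = (1.0000 × 60.083) / 164.661 = 60.083/164.661 = 0.3649.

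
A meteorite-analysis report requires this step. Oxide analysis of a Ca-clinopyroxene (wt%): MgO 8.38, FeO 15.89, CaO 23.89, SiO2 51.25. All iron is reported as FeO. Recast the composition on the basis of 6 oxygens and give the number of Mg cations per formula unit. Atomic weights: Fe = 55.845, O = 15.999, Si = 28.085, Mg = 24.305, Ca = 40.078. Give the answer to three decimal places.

MgO: 8.38/40.304 = 0.20792 mol → 0.20792 mol Mg, 0.20792 mol O.
FeO: 15.89/71.844 = 0.22117 mol → 0.22117 mol Fe, 0.22117 mol O.
CaO: 23.89/56.077 = 0.42602 mol → 0.42602 mol Ca, 0.42602 mol O.
SiO2: 51.25/60.083 = 0.85299 mol → 0.85299 mol Si, 1.70598 mol O.
Total oxygen = 2.56109 mol. Normalization factor = 6/2.56109 = 2.34275.
Mg per 6 O = 0.20792 × 2.34275 = 0.487.

0.487 Mg apfu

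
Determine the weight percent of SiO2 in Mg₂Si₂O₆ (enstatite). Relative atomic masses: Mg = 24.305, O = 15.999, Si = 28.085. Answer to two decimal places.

M(Mg₂Si₂O₆) = 200.774 g/mol; M(SiO2) = 60.083 g/mol.
Moles SiO2 per formula unit = 2 Si ÷ 1 = 2.0000.
SiO2 fraction = (2.0000 × 60.083) / 200.774 = 120.166/200.774 = 0.5985.

59.85 wt%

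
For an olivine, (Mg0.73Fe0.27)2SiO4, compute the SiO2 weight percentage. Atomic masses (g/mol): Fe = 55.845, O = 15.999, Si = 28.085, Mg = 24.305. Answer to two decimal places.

38.09 wt%

Molar mass of (Mg0.73Fe0.27)2SiO4 = 1.46·24.305 + 0.54·55.845 + 1·28.085 + 4·15.999 = 157.723 g/mol.
Each formula unit contains 1 Si, equivalent to 1/1 = 1.0000 mol SiO2.
M(SiO2) = 1×28.085 + 2×15.999 = 60.083 g/mol.
Mass of SiO2 per formula unit = 1.0000 × 60.083 = 60.083 g.
SiO2 wt% = 60.083 / 157.723 × 100 = 38.09%.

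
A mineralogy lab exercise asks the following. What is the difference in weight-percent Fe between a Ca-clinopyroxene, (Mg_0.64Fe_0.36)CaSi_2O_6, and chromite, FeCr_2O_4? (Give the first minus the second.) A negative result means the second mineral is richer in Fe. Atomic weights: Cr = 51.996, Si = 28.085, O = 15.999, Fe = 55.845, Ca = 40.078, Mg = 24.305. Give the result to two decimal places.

Fe in (Mg_0.64Fe_0.36)CaSi_2O_6: molar mass 227.901 g/mol; 0.36×55.845 = 20.104 g → 8.82 wt%.
Fe in FeCr_2O_4: molar mass 223.833 g/mol; 1×55.845 = 55.845 g → 24.95 wt%.
Difference = 8.82 − 24.95 = -16.13 percentage points.

-16.13 percentage points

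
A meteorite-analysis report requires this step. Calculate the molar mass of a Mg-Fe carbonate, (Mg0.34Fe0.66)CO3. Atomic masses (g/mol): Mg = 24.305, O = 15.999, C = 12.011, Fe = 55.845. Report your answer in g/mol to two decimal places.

Mg: 0.34 × 24.305 = 8.2637
Fe: 0.66 × 55.845 = 36.8577
C: 1 × 12.011 = 12.0110
O: 3 × 15.999 = 47.9970
Summing the contributions gives the formula mass.

105.13 g/mol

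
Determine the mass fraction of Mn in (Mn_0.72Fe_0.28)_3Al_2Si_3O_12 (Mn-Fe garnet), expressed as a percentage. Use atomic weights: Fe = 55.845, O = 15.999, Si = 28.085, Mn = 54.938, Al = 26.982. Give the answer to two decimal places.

23.94 wt%

Molar mass of (Mn_0.72Fe_0.28)_3Al_2Si_3O_12: 2.16·54.938 + 0.84·55.845 + 2·26.982 + 3·28.085 + 12·15.999 = 495.783 g/mol.
Mass of Mn per formula unit: 2.16 × 54.938 = 118.666 g.
Weight fraction Mn = 118.666 / 495.783 = 0.2394.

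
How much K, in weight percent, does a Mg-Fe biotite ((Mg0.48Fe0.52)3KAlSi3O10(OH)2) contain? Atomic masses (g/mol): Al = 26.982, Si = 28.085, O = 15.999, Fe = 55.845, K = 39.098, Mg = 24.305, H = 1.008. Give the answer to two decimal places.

8.38 weight percent

Formula mass = 1.44*24.305 + 1.56*55.845 + 1*39.098 + 1*26.982 + 3*28.085 + 12*15.999 + 2*1.008 = 466.456 g/mol, of which 39.098 g is K.
So K makes up 39.098/466.456 = 0.0838 of the mass, i.e. 8.38%.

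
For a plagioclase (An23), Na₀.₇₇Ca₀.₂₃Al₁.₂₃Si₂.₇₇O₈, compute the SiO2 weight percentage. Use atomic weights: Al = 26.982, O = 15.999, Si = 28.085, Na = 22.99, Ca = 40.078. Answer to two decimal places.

Molar mass of Na₀.₇₇Ca₀.₂₃Al₁.₂₃Si₂.₇₇O₈ = 0.77×22.99 + 0.23×40.078 + 1.23×26.982 + 2.77×28.085 + 8×15.999 = 265.896 g/mol.
Each formula unit contains 2.77 Si, equivalent to 2.77/1 = 2.7700 mol SiO2.
M(SiO2) = 1×28.085 + 2×15.999 = 60.083 g/mol.
Mass of SiO2 per formula unit = 2.7700 × 60.083 = 166.430 g.
SiO2 wt% = 166.430 / 265.896 × 100 = 62.59%.

62.59 wt%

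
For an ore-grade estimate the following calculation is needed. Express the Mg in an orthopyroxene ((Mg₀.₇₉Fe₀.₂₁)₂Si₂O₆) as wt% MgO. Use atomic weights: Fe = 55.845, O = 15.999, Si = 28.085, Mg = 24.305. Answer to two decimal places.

29.75 wt%

Molar mass of (Mg₀.₇₉Fe₀.₂₁)₂Si₂O₆ = 1.58*24.305 + 0.42*55.845 + 2*28.085 + 6*15.999 = 214.021 g/mol.
Each formula unit contains 1.58 Mg, equivalent to 1.58/1 = 1.5800 mol MgO.
M(MgO) = 1×24.305 + 1×15.999 = 40.304 g/mol.
Mass of MgO per formula unit = 1.5800 × 40.304 = 63.680 g.
MgO wt% = 63.680 / 214.021 × 100 = 29.75%.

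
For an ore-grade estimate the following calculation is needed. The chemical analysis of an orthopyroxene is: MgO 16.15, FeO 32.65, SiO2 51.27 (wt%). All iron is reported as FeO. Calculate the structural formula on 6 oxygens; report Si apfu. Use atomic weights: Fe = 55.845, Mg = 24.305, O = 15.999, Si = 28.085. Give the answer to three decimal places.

MgO (M=40.304): mol = 0.40070; Mg = 0.40070, O = 0.40070.
FeO (M=71.844): mol = 0.45446; Fe = 0.45446, O = 0.45446.
SiO2 (M=60.083): mol = 0.85332; Si = 0.85332, O = 1.70664.
ΣO = 2.56180; factor = 6/ΣO = 2.34210.
Si apfu = 0.85332 × 2.34210 = 1.999.

1.999 Si apfu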